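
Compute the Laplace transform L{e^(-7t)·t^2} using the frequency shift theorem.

L{e^(at)·t^n} = n!/(s-a)^(n+1), so L{e^(-7t)·t^2} = 2/(s+7)^3

Final answer: 2/(s+7)^3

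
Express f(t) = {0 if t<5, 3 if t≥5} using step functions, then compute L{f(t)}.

f(t) = 3·u(t-5). L{u(t-5)} = e^(-5s)/s, so L{f(t)} = 3·e^(-5s)/s

Final answer: 3·e^(-5s)/s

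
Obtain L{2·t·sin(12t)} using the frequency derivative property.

L{sin(12t)} = 12/(s² + 144). By L{t·f(t)} = -F'(s): -d/ds[12/(s² + 144)] = -(12)·(-2s)/(s² + 144)² = 24s/(s² + 144)². Then L{2·t·sin(12t)} = 2·24s/(s² + 144)² = 48s/(s² + 144)²

Final answer: 48s/(s² + 144)²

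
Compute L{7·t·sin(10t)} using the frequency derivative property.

L{sin(10t)} = 10/(s² + 100). By L{t·f(t)} = -F'(s): -d/ds[10/(s² + 100)] = -(10)·(-2s)/(s² + 100)² = 20s/(s² + 100)². Then L{7·t·sin(10t)} = 7·20s/(s² + 100)² = 140s/(s² + 100)²

Final answer: 140s/(s² + 100)²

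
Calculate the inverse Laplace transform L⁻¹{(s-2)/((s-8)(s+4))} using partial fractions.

Using partial fractions, f(t) = (6e^(8t) + 6e^(-4t))/12

Final answer: (6e^(8t) + 6e^(-4t))/12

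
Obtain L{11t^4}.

L{t^n} = n!/s^(n+1). So L{11t^4} = 11·4!/s^5 = 264/s^5

Final answer: 264/s^5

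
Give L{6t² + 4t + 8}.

L{6t² + 4t + 8} = 6·2/s³ + 4/s² + 8/s = 12/s³ + 4/s² + 8/s

Final answer: 12/s³ + 4/s² + 8/s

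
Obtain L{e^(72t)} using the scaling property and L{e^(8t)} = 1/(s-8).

Using L{f(at)} = (1/a)F(s/a) with a=9 and f(t) = e^(8t): L{e^(72t)} = (1/9) · 1/((s/9)-8) = (1/9) · 9/(s-72) = 1/(s-72)

Final answer: 1/(s-72)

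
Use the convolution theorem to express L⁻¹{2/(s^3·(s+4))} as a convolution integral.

2/(s^3·(s+4)) = (2/s^3)·(1/(s+4)) = L{t^2}·L{e^(-4t)}. So f(t) = t^2*e^(-4t) = ∫₀ᵗ τ^2·e^(-4(t-τ)) dτ

Final answer: ∫₀ᵗ τ^2·e^(-4(t-τ)) dτ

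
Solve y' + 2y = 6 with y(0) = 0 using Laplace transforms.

sY + 2Y = 6/s. Y = 6/(s(s+2)). Partial fractions: Y = 3/s - 3/(s+2)

Final answer: y(t) = 3(1 - e^(-2t))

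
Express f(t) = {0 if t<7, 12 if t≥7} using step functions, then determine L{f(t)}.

f(t) = 12·u(t-7). L{u(t-7)} = e^(-7s)/s, so L{f(t)} = 12·e^(-7s)/s

Final answer: 12·e^(-7s)/s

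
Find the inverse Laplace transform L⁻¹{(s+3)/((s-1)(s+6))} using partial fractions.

Using partial fractions, f(t) = (4e^t + 3e^(-6t))/7

Final answer: (4e^t + 3e^(-6t))/7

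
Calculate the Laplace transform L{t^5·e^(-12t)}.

L{t^n·e^(at)} = n!/(s-a)^(n+1), so L{t^5·e^(-12t)} = 120/(s+12)^6

Final answer: 120/(s+12)^6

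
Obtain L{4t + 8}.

L{4t + 8} = 4·L{t} + 8·L{1} = 4/s² + 8/s

Final answer: 4/s² + 8/s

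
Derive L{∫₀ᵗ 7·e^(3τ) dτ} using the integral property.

L{∫₀ᵗ f(τ)dτ} = F(s)/s with F(s) = 7/(s-3), so L{∫₀ᵗ 7·e^(3τ) dτ} = 7/(s(s-3))

Final answer: 7/(s(s-3))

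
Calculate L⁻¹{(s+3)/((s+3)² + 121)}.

Using frequency shift: L⁻¹{(s-a)/((s-a)² + b²)} = e^(at)cos(bt). Here a=-3, b=11

Final answer: e^(-3t)·cos(11t)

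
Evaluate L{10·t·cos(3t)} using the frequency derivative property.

L{cos(3t)} = s/(s² + 9). Derivative: d/ds[s/(s² + 9)] = [(s² + 9) - s·2s]/(s² + 9)² = (9 - s²)/(s² + 9)². So L{t·cos(3t)} = -F'(s) = (s² - 9)/(s² + 9)². Then L{10·t·cos(3t)} = 10·(s² - 9)/(s² + 9)²

Final answer: 10·(s² - 9)/(s² + 9)²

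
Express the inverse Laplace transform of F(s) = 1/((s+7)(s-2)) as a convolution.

1/((s+7)(s-2)) = (1/(s+7))·(1/(s-2)) = L{e^(-7t)}·L{e^(2t)}. So f(t) = e^(-7t)*e^(2t) = ∫₀ᵗ e^(-7τ)·e^(2(t-τ)) dτ

Final answer: ∫₀ᵗ e^(-7τ)·e^(2(t-τ)) dτ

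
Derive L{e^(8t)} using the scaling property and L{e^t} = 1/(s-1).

Using L{f(at)} = (1/a)F(s/a) with a=8 and f(t) = e^t: L{e^(8t)} = (1/8) · 1/((s/8)-1) = (1/8) · 8/(s-8) = 1/(s-8)

Final answer: 1/(s-8)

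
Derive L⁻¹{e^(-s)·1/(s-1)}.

L⁻¹{1/(s-1)} = e^t. By the time shift theorem, L⁻¹{e^(-as)F(s)} = u(t-a)f(t-a) with a=1, so L⁻¹{e^(-s)·1/(s-1)} = u(t-1)·e^(t-1)

Final answer: u(t-1)·e^(t-1)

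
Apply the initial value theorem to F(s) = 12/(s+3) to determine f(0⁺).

f(0⁺) = lim_{s→∞} s·12/(s+3) = lim_{s→∞} 12s/(s+3) = 12

Final answer: 12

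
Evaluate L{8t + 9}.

L{8t + 9} = 8·L{t} + 9·L{1} = 8/s² + 9/s

Final answer: 8/s² + 9/s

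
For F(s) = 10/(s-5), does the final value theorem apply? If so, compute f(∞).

sF(s) = 10s/(s-5) has a pole at s = 5 in the right half-plane. Theorem does NOT apply (unstable system; f(t) = 10·e^(5t) grows without bound).

Final answer: Not applicable (unstable)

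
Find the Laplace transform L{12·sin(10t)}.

L{sin(ωt)} = ω/(s² + ω²), so L{sin(10t)} = 10/(s² + 100). Then L{12·sin(10t)} = 12·10/(s² + 100) = 120/(s² + 100)

Final answer: 120/(s² + 100)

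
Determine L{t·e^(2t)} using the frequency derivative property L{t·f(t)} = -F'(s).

L{e^(2t)} = 1/(s-2). By frequency derivative: L{t·e^(2t)} = -d/ds[1/(s-2)] = -(-1)/(s-2)² = 1/(s-2)²

Final answer: 1/(s-2)²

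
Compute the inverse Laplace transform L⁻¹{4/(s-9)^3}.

L⁻¹{n!/(s-a)^(n+1)} = t^n·e^(at) with n=2, a=9. So L⁻¹{2/(s-9)^3} = t^2·e^(9t), and L⁻¹{4/(s-9)^3} = (4/2)·t^2·e^(9t) = 2·t^2·e^(9t)

Final answer: 2·t^2·e^(9t)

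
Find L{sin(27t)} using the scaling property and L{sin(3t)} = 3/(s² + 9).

Using L{f(at)} = (1/a)F(s/a) with a=9: L{sin(27t)} = (1/9) · 3/((s/9)² + 9) = (1/9) · 3·81/(s² + 729) = 27/(s² + 729)

Final answer: 27/(s² + 729)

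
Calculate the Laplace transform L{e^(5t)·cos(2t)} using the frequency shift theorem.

Frequency shift: L{e^(at)f(t)} = F(s-a). L{e^(5t)·cos(2t)} = (s-5)/((s-5)² + 4)

Final answer: (s-5)/((s-5)² + 4)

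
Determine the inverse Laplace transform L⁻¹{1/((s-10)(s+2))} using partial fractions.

Decompose: A/(s-10) + B/(s+2). A = 1/12, B = -1/12. f(t) = (e^(10t) - e^(-2t))/12

Final answer: (e^(10t) - e^(-2t))/12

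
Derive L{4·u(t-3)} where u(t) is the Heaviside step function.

L{u(t-a)} = e^(-as)/s. Here a=3, so L{u(t-3)} = e^(-3s)/s, and L{4·u(t-3)} = 4·e^(-3s)/s

Final answer: 4·e^(-3s)/s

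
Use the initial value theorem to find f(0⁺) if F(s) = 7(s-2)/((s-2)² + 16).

f(0⁺) = lim_{s→∞} sF(s) = lim_{s→∞} 7s(s-2)/((s-2)² + 16) = 7

Final answer: 7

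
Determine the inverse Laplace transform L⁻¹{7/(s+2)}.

L⁻¹{1/(s-a)} = e^(at), so L⁻¹{1/(s+2)} = e^(-2t), and L⁻¹{7/(s+2)} = 7·e^(-2t)

Final answer: 7·e^(-2t)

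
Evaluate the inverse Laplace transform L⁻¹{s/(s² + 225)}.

L⁻¹{s/(s² + 225)} = cos(15t)

Final answer: cos(15t)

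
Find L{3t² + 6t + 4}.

L{3t² + 6t + 4} = 3·2/s³ + 6/s² + 4/s = 6/s³ + 6/s² + 4/s

Final answer: 6/s³ + 6/s² + 4/s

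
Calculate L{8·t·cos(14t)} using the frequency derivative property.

L{cos(14t)} = s/(s² + 196). Derivative: d/ds[s/(s² + 196)] = [(s² + 196) - s·2s]/(s² + 196)² = (196 - s²)/(s² + 196)². So L{t·cos(14t)} = -F'(s) = (s² - 196)/(s² + 196)². Then L{8·t·cos(14t)} = 8·(s² - 196)/(s² + 196)²

Final answer: 8·(s² - 196)/(s² + 196)²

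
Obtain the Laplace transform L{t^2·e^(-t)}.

L{t^n·e^(at)} = n!/(s-a)^(n+1), so L{t^2·e^(-t)} = 2/(s+1)^3

Final answer: 2/(s+1)^3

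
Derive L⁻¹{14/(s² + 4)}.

This is the form c·a/(s² + a²) with a = 2, c = 7. L⁻¹ = 7·sin(2t)

Final answer: 7·sin(2t)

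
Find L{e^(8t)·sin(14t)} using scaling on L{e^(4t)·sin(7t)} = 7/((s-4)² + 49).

Scaling with a=2: L{e^(8t)·sin(14t)} = (1/2) · 7/((s/2-4)² + 49). Simplifying: 14/((s-8)² + 196)

Final answer: 14/((s-8)² + 196)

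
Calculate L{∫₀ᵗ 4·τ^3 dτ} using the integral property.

L{∫₀ᵗ f(τ)dτ} = F(s)/s with f(t) = 4t^3. F(s) = 24/s^4, so L{∫₀ᵗ 4·τ^3 dτ} = (24/s^4)/s = 24/s^5. (Check: ∫₀ᵗ 4·τ^3 dτ = 4t^4/4.)

Final answer: 24/s^5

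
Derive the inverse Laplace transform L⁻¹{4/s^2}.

L⁻¹{n!/s^(n+1)} = t^n with n=1. So L⁻¹{1/s^2} = t, and L⁻¹{4/s^2} = (4/1)·t = 4·t

Final answer: 4·t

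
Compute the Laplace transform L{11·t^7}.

L{t^n} = n!/s^(n+1), so L{t^7} = 5040/s^8. Then L{11·t^7} = 11·5040/s^8 = 55440/s^8

Final answer: 55440/s^8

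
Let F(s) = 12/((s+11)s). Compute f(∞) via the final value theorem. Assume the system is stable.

f(∞) = lim_{s→0} sF(s) = lim_{s→0} 12/(s+11) = 12/11

Final answer: 12/11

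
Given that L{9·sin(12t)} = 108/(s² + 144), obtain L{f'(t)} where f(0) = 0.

L{f'(t)} = s·F(s) - f(0) = s·108/(s² + 144) - 0 = 108s/(s² + 144)

Final answer: 108s/(s² + 144)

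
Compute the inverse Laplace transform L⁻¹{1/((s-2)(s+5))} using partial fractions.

Decompose: A/(s-2) + B/(s+5). A = 1/7, B = -1/7. f(t) = (e^(2t) - e^(-5t))/7

Final answer: (e^(2t) - e^(-5t))/7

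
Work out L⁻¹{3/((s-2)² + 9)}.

Form: b/((s-a)² + b²) → e^(at)sin(bt). With a=2, b=3

Final answer: e^(2t)·sin(3t)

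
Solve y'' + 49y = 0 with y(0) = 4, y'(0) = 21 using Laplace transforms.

L{y''} + 49L{y} = 0. s²Y - 4s - 21 + 49Y = 0. Y(s² + 49) = 4s + 21. Y = (4s + 21)/(s² + 49). Inverting: y(t) = 4cos(7t) + 3sin(7t)

Final answer: y(t) = 4cos(7t) + 3sin(7t)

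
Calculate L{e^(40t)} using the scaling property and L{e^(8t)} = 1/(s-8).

Using L{f(at)} = (1/a)F(s/a) with a=5 and f(t) = e^(8t): L{e^(40t)} = (1/5) · 1/((s/5)-8) = (1/5) · 5/(s-40) = 1/(s-40)

Final answer: 1/(s-40)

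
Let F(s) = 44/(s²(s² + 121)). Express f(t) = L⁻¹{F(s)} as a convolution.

44/(s²(s² + 121)) = (1/s²)·(44/(s² + 121)) = L{t}·L{4·sin(11t)}. So f(t) = t*(4·sin(11t)) = ∫₀ᵗ 4τ·sin(11(t-τ)) dτ

Final answer: ∫₀ᵗ 4τ·sin(11(t-τ)) dτ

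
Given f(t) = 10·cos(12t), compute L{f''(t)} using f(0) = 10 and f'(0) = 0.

F(s) = 10s/(s² + 144). L{f''(t)} = s²F(s) - sf(0) - f'(0) = 10s³/(s² + 144) - 10s = (10s³ - 10s(s² + 144))/(s² + 144) = -1440s/(s² + 144)

Final answer: -1440s/(s² + 144)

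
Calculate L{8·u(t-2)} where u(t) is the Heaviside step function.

L{u(t-a)} = e^(-as)/s. Here a=2, so L{u(t-2)} = e^(-2s)/s, and L{8·u(t-2)} = 8·e^(-2s)/s

Final answer: 8·e^(-2s)/s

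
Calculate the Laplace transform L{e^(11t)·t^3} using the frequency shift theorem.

L{e^(at)·t^n} = n!/(s-a)^(n+1), so L{e^(11t)·t^3} = 6/(s-11)^4

Final answer: 6/(s-11)^4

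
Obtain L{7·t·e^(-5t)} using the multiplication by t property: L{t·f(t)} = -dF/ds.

Using L{t^n·e^(at)} = n!/(s-a)^(n+1), L{t·e^(-5t)} = 1/(s+5)^2, so L{7·t·e^(-5t)} = 7·1/(s+5)^2 = 7/(s+5)^2

Final answer: 7/(s+5)^2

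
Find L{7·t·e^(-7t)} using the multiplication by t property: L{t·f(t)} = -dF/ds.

Using L{t^n·e^(at)} = n!/(s-a)^(n+1), L{t·e^(-7t)} = 1/(s+7)^2, so L{7·t·e^(-7t)} = 7·1/(s+7)^2 = 7/(s+7)^2

Final answer: 7/(s+7)^2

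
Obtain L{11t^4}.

L{t^n} = n!/s^(n+1). So L{11t^4} = 11·4!/s^5 = 264/s^5

Final answer: 264/s^5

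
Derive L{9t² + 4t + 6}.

L{9t² + 4t + 6} = 9·2/s³ + 4/s² + 6/s = 18/s³ + 4/s² + 6/s

Final answer: 18/s³ + 4/s² + 6/s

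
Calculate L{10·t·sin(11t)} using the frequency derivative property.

L{sin(11t)} = 11/(s² + 121). By L{t·f(t)} = -F'(s): -d/ds[11/(s² + 121)] = -(11)·(-2s)/(s² + 121)² = 22s/(s² + 121)². Then L{10·t·sin(11t)} = 10·22s/(s² + 121)² = 220s/(s² + 121)²

Final answer: 220s/(s² + 121)²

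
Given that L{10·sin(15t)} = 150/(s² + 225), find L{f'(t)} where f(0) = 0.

L{f'(t)} = s·F(s) - f(0) = s·150/(s² + 225) - 0 = 150s/(s² + 225)

Final answer: 150s/(s² + 225)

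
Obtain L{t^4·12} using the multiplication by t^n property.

L{12} = 12/s. d^1/ds^1[1/s] = -1/s². d^2/ds^2[1/s] = 2/s^3. d^3/ds^3[1/s] = -6/s^4. d^4/ds^4[1/s] = 24/s^5. So L{t^4} = (-1)^{4}·24/s^5 = 24/s^5. Then L{t^4·12} = 12·24/s^5 = 288/s^5

Final answer: 288/s^5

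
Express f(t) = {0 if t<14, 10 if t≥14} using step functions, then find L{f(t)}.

f(t) = 10·u(t-14). L{u(t-14)} = e^(-14s)/s, so L{f(t)} = 10·e^(-14s)/s

Final answer: 10·e^(-14s)/s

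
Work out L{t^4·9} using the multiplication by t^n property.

L{9} = 9/s. d^1/ds^1[1/s] = -1/s². d^2/ds^2[1/s] = 2/s^3. d^3/ds^3[1/s] = -6/s^4. d^4/ds^4[1/s] = 24/s^5. So L{t^4} = (-1)^{4}·24/s^5 = 24/s^5. Then L{t^4·9} = 9·24/s^5 = 216/s^5

Final answer: 216/s^5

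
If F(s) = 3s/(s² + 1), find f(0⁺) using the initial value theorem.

f(0⁺) = lim_{s→∞} s·3s/(s² + 1) = lim_{s→∞} 3s²/(s² + 1) = 3

Final answer: 3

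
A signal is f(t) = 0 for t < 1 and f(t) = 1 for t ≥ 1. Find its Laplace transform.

f(t) = u(t-1). L{u(t-1)} = e^(-s)/s, so L{f(t)} = e^(-s)/s

Final answer: e^(-s)/s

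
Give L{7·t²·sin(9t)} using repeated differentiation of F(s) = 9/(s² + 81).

F(s) = 9/(s² + 81). F'(s) = -18s/(s² + 81)². F''(s) = -18(81 - 3s²)/(s² + 81)³ = (54s² - 1458)/(s² + 81)³. So L{t²·sin(9t)} = (-1)² F''(s) = (54s² - 1458)/(s² + 81)³. Then L{7·t²·sin(9t)} = 7·(54s² - 1458)/(s² + 81)³ = (378s² - 10206)/(s² + 81)³

Final answer: (378s² - 10206)/(s² + 81)³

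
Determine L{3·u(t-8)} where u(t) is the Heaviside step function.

L{u(t-a)} = e^(-as)/s. Here a=8, so L{u(t-8)} = e^(-8s)/s, and L{3·u(t-8)} = 3·e^(-8s)/s

Final answer: 3·e^(-8s)/s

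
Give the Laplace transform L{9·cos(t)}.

L{cos(ωt)} = s/(s² + ω²), so L{cos(t)} = s/(s² + 1). Then L{9·cos(t)} = 9·s/(s² + 1) = 9s/(s² + 1)

Final answer: 9s/(s² + 1)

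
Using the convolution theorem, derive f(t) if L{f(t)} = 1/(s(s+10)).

1/(s(s+10)) = (1/s)·(1/(s+10)) = L{1}·L{e^(-10t)}. By convolution, f(t) = 1*e^(-10t) = ∫₀ᵗ 1·e^(-10τ) dτ = (1 - e^(-10t))/10

Final answer: (1 - e^(-10t))/10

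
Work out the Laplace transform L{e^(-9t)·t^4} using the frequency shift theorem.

L{e^(at)·t^n} = n!/(s-a)^(n+1), so L{e^(-9t)·t^4} = 24/(s+9)^5

Final answer: 24/(s+9)^5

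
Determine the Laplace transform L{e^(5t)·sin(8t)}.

L{e^(at)·sin(ωt)} = ω/((s-a)² + ω²), so L{e^(5t)·sin(8t)} = 8/((s-5)² + 64)

Final answer: 8/((s-5)² + 64)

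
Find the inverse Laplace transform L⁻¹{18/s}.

L⁻¹{c/s} = c, so L⁻¹{18/s} = 18

Final answer: 18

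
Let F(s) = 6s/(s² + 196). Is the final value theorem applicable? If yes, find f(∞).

The final value theorem requires all poles of sF(s) in the left half-plane. sF(s) = 6s²/(s² + 196) has poles at s = ±14i (imaginary axis). Theorem does NOT apply (oscillatory system).

Final answer: Not applicable (oscillatory)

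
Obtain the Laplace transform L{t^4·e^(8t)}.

L{t^n·e^(at)} = n!/(s-a)^(n+1), so L{t^4·e^(8t)} = 24/(s-8)^5

Final answer: 24/(s-8)^5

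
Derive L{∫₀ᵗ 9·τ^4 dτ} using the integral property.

L{∫₀ᵗ f(τ)dτ} = F(s)/s with f(t) = 9t^4. F(s) = 216/s^5, so L{∫₀ᵗ 9·τ^4 dτ} = (216/s^5)/s = 216/s^6. (Check: ∫₀ᵗ 9·τ^4 dτ = 9t^5/5.)

Final answer: 216/s^6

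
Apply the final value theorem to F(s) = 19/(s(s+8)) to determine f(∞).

f(∞) = lim_{s→0} s·19/(s(s+8)) = lim_{s→0} 19/(s+8) = 19/8 = 19/8

Final answer: 19/8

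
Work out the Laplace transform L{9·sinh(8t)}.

L{sinh(ωt)} = ω/(s² - ω²), so L{sinh(8t)} = 8/(s² - 64). Then L{9·sinh(8t)} = 9·8/(s² - 64) = 72/(s² - 64)

Final answer: 72/(s² - 64)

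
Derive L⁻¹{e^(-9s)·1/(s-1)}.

L⁻¹{1/(s-1)} = e^t. By the time shift theorem, L⁻¹{e^(-as)F(s)} = u(t-a)f(t-a) with a=9, so L⁻¹{e^(-9s)·1/(s-1)} = u(t-9)·e^(t-9)

Final answer: u(t-9)·e^(t-9)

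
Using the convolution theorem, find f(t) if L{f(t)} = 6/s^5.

6/s^5 = (6/s)·(1/s^4) = L{6}·L{t^3/6}. By convolution, f(t) = 6*t^3/6 = ∫₀ᵗ 6·τ^3/6 dτ = 6·t^4/24

Final answer: 6·t^4/24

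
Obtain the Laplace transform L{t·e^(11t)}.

L{t^n·e^(at)} = n!/(s-a)^(n+1), so L{t·e^(11t)} = 1/(s-11)^2

Final answer: 1/(s-11)^2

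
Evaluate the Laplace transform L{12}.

L{12} = 12 · L{1} = 12/s

Final answer: 12/s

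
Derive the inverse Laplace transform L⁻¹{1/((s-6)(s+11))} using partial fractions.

Decompose: A/(s-6) + B/(s+11). A = 1/17, B = -1/17. f(t) = (e^(6t) - e^(-11t))/17

Final answer: (e^(6t) - e^(-11t))/17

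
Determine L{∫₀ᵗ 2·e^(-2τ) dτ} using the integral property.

L{∫₀ᵗ f(τ)dτ} = F(s)/s with F(s) = 2/(s+2), so L{∫₀ᵗ 2·e^(-2τ) dτ} = 2/(s(s+2))

Final answer: 2/(s(s+2))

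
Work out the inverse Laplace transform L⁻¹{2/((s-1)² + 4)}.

Using frequency shift, L⁻¹{2/((s-1)² + 4)} = e^t·sin(2t)

Final answer: e^t·sin(2t)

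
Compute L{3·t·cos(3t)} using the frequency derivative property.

L{cos(3t)} = s/(s² + 9). Derivative: d/ds[s/(s² + 9)] = [(s² + 9) - s·2s]/(s² + 9)² = (9 - s²)/(s² + 9)². So L{t·cos(3t)} = -F'(s) = (s² - 9)/(s² + 9)². Then L{3·t·cos(3t)} = 3·(s² - 9)/(s² + 9)²

Final answer: 3·(s² - 9)/(s² + 9)²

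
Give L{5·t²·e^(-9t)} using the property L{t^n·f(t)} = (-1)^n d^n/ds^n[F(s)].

L{e^(-9t)} = 1/(s+9). d/ds[1/(s+9)] = -1/(s+9)². d²/ds²[1/(s+9)] = 2/(s+9)³. So L{t²·e^(-9t)} = (-1)² · 2/(s+9)³ = 2/(s+9)³. Then L{5·t²·e^(-9t)} = 5·2/(s+9)³ = 10/(s+9)³

Final answer: 10/(s+9)³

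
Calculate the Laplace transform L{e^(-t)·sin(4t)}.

L{e^(at)·sin(ωt)} = ω/((s-a)² + ω²), so L{e^(-t)·sin(4t)} = 4/((s+1)² + 16)

Final answer: 4/((s+1)² + 16)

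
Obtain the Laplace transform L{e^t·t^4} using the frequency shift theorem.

L{e^(at)·t^n} = n!/(s-a)^(n+1), so L{e^t·t^4} = 24/(s-1)^5

Final answer: 24/(s-1)^5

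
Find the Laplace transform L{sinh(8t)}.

L{sinh(ωt)} = ω/(s² - ω²), so L{sinh(8t)} = 8/(s² - 64)

Final answer: 8/(s² - 64)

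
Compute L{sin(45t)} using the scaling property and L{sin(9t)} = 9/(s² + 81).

Using L{f(at)} = (1/a)F(s/a) with a=5: L{sin(45t)} = (1/5) · 9/((s/5)² + 81) = (1/5) · 9·25/(s² + 2025) = 45/(s² + 2025)

Final answer: 45/(s² + 2025)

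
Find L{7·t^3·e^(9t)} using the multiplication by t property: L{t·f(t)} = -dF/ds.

Using L{t^n·e^(at)} = n!/(s-a)^(n+1), L{t^3·e^(9t)} = 6/(s-9)^4, so L{7·t^3·e^(9t)} = 7·6/(s-9)^4 = 42/(s-9)^4

Final answer: 42/(s-9)^4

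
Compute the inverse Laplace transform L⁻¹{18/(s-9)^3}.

L⁻¹{n!/(s-a)^(n+1)} = t^n·e^(at) with n=2, a=9. So L⁻¹{2/(s-9)^3} = t^2·e^(9t), and L⁻¹{18/(s-9)^3} = (18/2)·t^2·e^(9t) = 9·t^2·e^(9t)

Final answer: 9·t^2·e^(9t)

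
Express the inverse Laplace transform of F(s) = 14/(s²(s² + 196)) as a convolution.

14/(s²(s² + 196)) = (1/s²)·(14/(s² + 196)) = L{t}·L{sin(14t)}. So f(t) = t*(sin(14t)) = ∫₀ᵗ τ·sin(14(t-τ)) dτ

Final answer: ∫₀ᵗ τ·sin(14(t-τ)) dτ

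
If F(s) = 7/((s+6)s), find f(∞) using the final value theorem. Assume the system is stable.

f(∞) = lim_{s→0} sF(s) = lim_{s→0} 7/(s+6) = 7/6

Final answer: 7/6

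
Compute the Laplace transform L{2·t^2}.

L{t^n} = n!/s^(n+1), so L{t^2} = 2/s^3. Then L{2·t^2} = 2·2/s^3 = 4/s^3

Final answer: 4/s^3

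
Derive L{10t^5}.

L{t^n} = n!/s^(n+1). So L{10t^5} = 10·5!/s^6 = 1200/s^6

Final answer: 1200/s^6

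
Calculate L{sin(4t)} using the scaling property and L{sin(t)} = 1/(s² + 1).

Using L{f(at)} = (1/a)F(s/a) with a=4: L{sin(4t)} = (1/4) · 1/((s/4)² + 1) = (1/4) · 1·16/(s² + 16) = 4/(s² + 16)

Final answer: 4/(s² + 16)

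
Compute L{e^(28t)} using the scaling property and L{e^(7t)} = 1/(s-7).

Using L{f(at)} = (1/a)F(s/a) with a=4 and f(t) = e^(7t): L{e^(28t)} = (1/4) · 1/((s/4)-7) = (1/4) · 4/(s-28) = 1/(s-28)

Final answer: 1/(s-28)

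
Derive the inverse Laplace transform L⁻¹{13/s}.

L⁻¹{c/s} = c, so L⁻¹{13/s} = 13

Final answer: 13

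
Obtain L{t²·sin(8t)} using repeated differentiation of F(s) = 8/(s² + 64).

F(s) = 8/(s² + 64). F'(s) = -16s/(s² + 64)². F''(s) = -16(64 - 3s²)/(s² + 64)³ = (48s² - 1024)/(s² + 64)³. So L{t²·sin(8t)} = (-1)² F''(s) = (48s² - 1024)/(s² + 64)³

Final answer: (48s² - 1024)/(s² + 64)³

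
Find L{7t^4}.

L{t^n} = n!/s^(n+1). So L{7t^4} = 7·4!/s^5 = 168/s^5

Final answer: 168/s^5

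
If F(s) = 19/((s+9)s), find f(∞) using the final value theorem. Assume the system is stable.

f(∞) = lim_{s→0} sF(s) = lim_{s→0} 19/(s+9) = 19/9

Final answer: 19/9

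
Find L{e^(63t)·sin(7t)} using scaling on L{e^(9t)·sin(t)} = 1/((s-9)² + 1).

Scaling with a=7: L{e^(63t)·sin(7t)} = (1/7) · 1/((s/7-9)² + 1). Simplifying: 7/((s-63)² + 49)

Final answer: 7/((s-63)² + 49)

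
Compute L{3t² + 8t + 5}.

L{3t² + 8t + 5} = 3·2/s³ + 8/s² + 5/s = 6/s³ + 8/s² + 5/s

Final answer: 6/s³ + 8/s² + 5/s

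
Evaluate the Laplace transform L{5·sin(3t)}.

L{sin(ωt)} = ω/(s² + ω²), so L{sin(3t)} = 3/(s² + 9). Then L{5·sin(3t)} = 5·3/(s² + 9) = 15/(s² + 9)

Final answer: 15/(s² + 9)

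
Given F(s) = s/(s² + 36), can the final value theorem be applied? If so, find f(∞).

The final value theorem requires all poles of sF(s) in the left half-plane. sF(s) = s²/(s² + 36) has poles at s = ±6i (imaginary axis). Theorem does NOT apply (oscillatory system).

Final answer: Not applicable (oscillatory)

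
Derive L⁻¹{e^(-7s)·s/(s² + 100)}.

L⁻¹{s/(s² + 100)} = cos(10t). By the time shift theorem, L⁻¹{e^(-as)F(s)} = u(t-a)f(t-a) with a=7, so L⁻¹{e^(-7s)·s/(s² + 100)} = u(t-7)·cos(10(t-7))

Final answer: u(t-7)·cos(10(t-7))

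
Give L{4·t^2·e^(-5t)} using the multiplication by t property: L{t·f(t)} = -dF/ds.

Using L{t^n·e^(at)} = n!/(s-a)^(n+1), L{t^2·e^(-5t)} = 2/(s+5)^3, so L{4·t^2·e^(-5t)} = 4·2/(s+5)^3 = 8/(s+5)^3

Final answer: 8/(s+5)^3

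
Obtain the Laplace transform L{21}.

L{21} = 21 · L{1} = 21/s

Final answer: 21/s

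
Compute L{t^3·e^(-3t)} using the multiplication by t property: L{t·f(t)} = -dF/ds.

Using L{t^n·e^(at)} = n!/(s-a)^(n+1), L{t^3·e^(-3t)} = 6/(s+3)^4

Final answer: 6/(s+3)^4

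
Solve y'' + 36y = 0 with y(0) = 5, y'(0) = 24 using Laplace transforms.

L{y''} + 36L{y} = 0. s²Y - 5s - 24 + 36Y = 0. Y(s² + 36) = 5s + 24. Y = (5s + 24)/(s² + 36). Inverting: y(t) = 5cos(6t) + 4sin(6t)

Final answer: y(t) = 5cos(6t) + 4sin(6t)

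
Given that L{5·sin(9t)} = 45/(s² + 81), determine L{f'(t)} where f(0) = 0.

L{f'(t)} = s·F(s) - f(0) = s·45/(s² + 81) - 0 = 45s/(s² + 81)

Final answer: 45s/(s² + 81)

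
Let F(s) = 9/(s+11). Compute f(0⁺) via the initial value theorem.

f(0⁺) = lim_{s→∞} s·9/(s+11) = lim_{s→∞} 9s/(s+11) = 9

Final answer: 9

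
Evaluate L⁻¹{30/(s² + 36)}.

This is the form c·a/(s² + a²) with a = 6, c = 5. L⁻¹ = 5·sin(6t)

Final answer: 5·sin(6t)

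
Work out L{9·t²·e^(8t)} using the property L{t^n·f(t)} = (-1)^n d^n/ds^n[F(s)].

L{e^(8t)} = 1/(s-8). d/ds[1/(s-8)] = -1/(s-8)². d²/ds²[1/(s-8)] = 2/(s-8)³. So L{t²·e^(8t)} = (-1)² · 2/(s-8)³ = 2/(s-8)³. Then L{9·t²·e^(8t)} = 9·2/(s-8)³ = 18/(s-8)³

Final answer: 18/(s-8)³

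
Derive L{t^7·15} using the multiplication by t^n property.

L{15} = 15/s. d^1/ds^1[1/s] = -1/s². d^2/ds^2[1/s] = 2/s^3. d^3/ds^3[1/s] = -6/s^4. d^4/ds^4[1/s] = 24/s^5. d^5/ds^5[1/s] = -120/s^6. d^6/ds^6[1/s] = 720/s^7. d^7/ds^7[1/s] = -5040/s^8. So L{t^7} = (-1)^{7}·-5040/s^8 = 5040/s^8. Then L{t^7·15} = 15·5040/s^8 = 75600/s^8

Final answer: 75600/s^8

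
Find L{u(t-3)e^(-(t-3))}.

u(t-a)f(t-a) with f(t)=e^(-t). L{e^(-t)} = 1/(s+1). By time shift: e^(-3s)/(s+1)

Final answer: e^(-3s)/(s+1)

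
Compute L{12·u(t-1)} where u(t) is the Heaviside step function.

L{u(t-a)} = e^(-as)/s. Here a=1, so L{u(t-1)} = e^(-s)/s, and L{12·u(t-1)} = 12·e^(-s)/s

Final answer: 12·e^(-s)/s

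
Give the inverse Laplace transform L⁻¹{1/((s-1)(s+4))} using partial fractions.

Decompose: A/(s-1) + B/(s+4). A = 1/5, B = -1/5. f(t) = (e^t - e^(-4t))/5

Final answer: (e^t - e^(-4t))/5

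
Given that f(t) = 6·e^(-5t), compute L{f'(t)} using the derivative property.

f(0) = 6, F(s) = 6/(s+5). L{f'(t)} = s·F(s) - f(0) = 6s/(s+5) - 6 = (6s - 6(s+5))/(s+5) = -30/(s+5)

Final answer: -30/(s+5)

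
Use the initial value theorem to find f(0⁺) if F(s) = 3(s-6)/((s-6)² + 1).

f(0⁺) = lim_{s→∞} sF(s) = lim_{s→∞} 3s(s-6)/((s-6)² + 1) = 3

Final answer: 3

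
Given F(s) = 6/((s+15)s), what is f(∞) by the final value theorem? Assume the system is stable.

f(∞) = lim_{s→0} sF(s) = lim_{s→0} 6/(s+15) = 2/5

Final answer: 2/5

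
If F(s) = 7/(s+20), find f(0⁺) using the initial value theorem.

f(0⁺) = lim_{s→∞} s·7/(s+20) = lim_{s→∞} 7s/(s+20) = 7

Final answer: 7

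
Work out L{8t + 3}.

L{8t + 3} = 8·L{t} + 3·L{1} = 8/s² + 3/s

Final answer: 8/s² + 3/s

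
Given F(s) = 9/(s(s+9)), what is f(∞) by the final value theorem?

f(∞) = lim_{s→0} s·9/(s(s+9)) = lim_{s→0} 9/(s+9) = 9/9 = 1

Final answer: 1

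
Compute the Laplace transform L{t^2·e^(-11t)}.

L{t^n·e^(at)} = n!/(s-a)^(n+1), so L{t^2·e^(-11t)} = 2/(s+11)^3

Final answer: 2/(s+11)^3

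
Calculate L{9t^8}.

L{t^n} = n!/s^(n+1). So L{9t^8} = 9·8!/s^9 = 362880/s^9

Final answer: 362880/s^9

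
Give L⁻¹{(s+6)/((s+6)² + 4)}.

Using frequency shift: L⁻¹{(s-a)/((s-a)² + b²)} = e^(at)cos(bt). Here a=-6, b=2

Final answer: e^(-6t)·cos(2t)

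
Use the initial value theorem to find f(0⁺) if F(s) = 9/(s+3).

f(0⁺) = lim_{s→∞} s·9/(s+3) = lim_{s→∞} 9s/(s+3) = 9

Final answer: 9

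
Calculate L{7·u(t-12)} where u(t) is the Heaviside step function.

L{u(t-a)} = e^(-as)/s. Here a=12, so L{u(t-12)} = e^(-12s)/s, and L{7·u(t-12)} = 7·e^(-12s)/s

Final answer: 7·e^(-12s)/s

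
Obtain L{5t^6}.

L{t^n} = n!/s^(n+1). So L{5t^6} = 5·6!/s^7 = 3600/s^7

Final answer: 3600/s^7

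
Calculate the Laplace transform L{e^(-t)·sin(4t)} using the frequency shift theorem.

Frequency shift: L{e^(at)f(t)} = F(s-a). L{e^(-t)·sin(4t)} = 4/((s+1)² + 16)

Final answer: 4/((s+1)² + 16)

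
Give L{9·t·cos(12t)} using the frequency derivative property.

L{cos(12t)} = s/(s² + 144). Derivative: d/ds[s/(s² + 144)] = [(s² + 144) - s·2s]/(s² + 144)² = (144 - s²)/(s² + 144)². So L{t·cos(12t)} = -F'(s) = (s² - 144)/(s² + 144)². Then L{9·t·cos(12t)} = 9·(s² - 144)/(s² + 144)²

Final answer: 9·(s² - 144)/(s² + 144)²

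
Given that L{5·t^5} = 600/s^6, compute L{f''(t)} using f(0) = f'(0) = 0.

L{f''(t)} = s²F(s) - sf(0) - f'(0) = s²·600/s^6 - 0 - 0 = 600/s^4

Final answer: 600/s^4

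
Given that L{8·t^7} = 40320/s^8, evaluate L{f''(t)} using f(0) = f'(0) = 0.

L{f''(t)} = s²F(s) - sf(0) - f'(0) = s²·40320/s^8 - 0 - 0 = 40320/s^6

Final answer: 40320/s^6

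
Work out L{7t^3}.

L{t^n} = n!/s^(n+1). So L{7t^3} = 7·3!/s^4 = 42/s^4

Final answer: 42/s^4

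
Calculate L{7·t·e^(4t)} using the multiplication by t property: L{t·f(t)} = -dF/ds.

Using L{t^n·e^(at)} = n!/(s-a)^(n+1), L{t·e^(4t)} = 1/(s-4)^2, so L{7·t·e^(4t)} = 7·1/(s-4)^2 = 7/(s-4)^2

Final answer: 7/(s-4)^2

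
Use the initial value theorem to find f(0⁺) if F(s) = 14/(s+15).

f(0⁺) = lim_{s→∞} s·14/(s+15) = lim_{s→∞} 14s/(s+15) = 14

Final answer: 14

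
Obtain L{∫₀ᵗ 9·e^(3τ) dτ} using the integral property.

L{∫₀ᵗ f(τ)dτ} = F(s)/s with F(s) = 9/(s-3), so L{∫₀ᵗ 9·e^(3τ) dτ} = 9/(s(s-3))

Final answer: 9/(s(s-3))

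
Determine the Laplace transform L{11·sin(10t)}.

L{sin(ωt)} = ω/(s² + ω²), so L{sin(10t)} = 10/(s² + 100). Then L{11·sin(10t)} = 11·10/(s² + 100) = 110/(s² + 100)

Final answer: 110/(s² + 100)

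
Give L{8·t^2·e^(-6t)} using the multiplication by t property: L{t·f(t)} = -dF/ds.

Using L{t^n·e^(at)} = n!/(s-a)^(n+1), L{t^2·e^(-6t)} = 2/(s+6)^3, so L{8·t^2·e^(-6t)} = 8·2/(s+6)^3 = 16/(s+6)^3

Final answer: 16/(s+6)^3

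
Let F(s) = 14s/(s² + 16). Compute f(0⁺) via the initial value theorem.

f(0⁺) = lim_{s→∞} s·14s/(s² + 16) = lim_{s→∞} 14s²/(s² + 16) = 14

Final answer: 14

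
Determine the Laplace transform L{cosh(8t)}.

L{cosh(ωt)} = s/(s² - ω²), so L{cosh(8t)} = s/(s² - 64)

Final answer: s/(s² - 64)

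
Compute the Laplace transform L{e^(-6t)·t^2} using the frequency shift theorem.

L{e^(at)·t^n} = n!/(s-a)^(n+1), so L{e^(-6t)·t^2} = 2/(s+6)^3

Final answer: 2/(s+6)^3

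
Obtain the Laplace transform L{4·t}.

L{t^n} = n!/s^(n+1), so L{t} = 1/s^2. Then L{4·t} = 4·1/s^2 = 4/s^2

Final answer: 4/s^2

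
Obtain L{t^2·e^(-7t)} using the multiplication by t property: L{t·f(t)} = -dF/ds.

Using L{t^n·e^(at)} = n!/(s-a)^(n+1), L{t^2·e^(-7t)} = 2/(s+7)^3

Final answer: 2/(s+7)^3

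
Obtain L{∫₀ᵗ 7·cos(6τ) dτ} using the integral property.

L{∫₀ᵗ f(τ)dτ} = F(s)/s with F(s) = 7s/(s² + 36), so the result is (7s/(s² + 36))/s = 7/(s² + 36)

Final answer: 7/(s² + 36)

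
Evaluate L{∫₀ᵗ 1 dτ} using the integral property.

L{∫₀ᵗ f(τ)dτ} = F(s)/s with f(t) = 1. F(s) = 1/s, so L{∫₀ᵗ 1 dτ} = (1/s)/s = 1/s². (Check: ∫₀ᵗ 1 dτ = t.)

Final answer: 1/s²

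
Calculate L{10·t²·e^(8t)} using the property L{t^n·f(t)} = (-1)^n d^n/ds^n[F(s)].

L{e^(8t)} = 1/(s-8). d/ds[1/(s-8)] = -1/(s-8)². d²/ds²[1/(s-8)] = 2/(s-8)³. So L{t²·e^(8t)} = (-1)² · 2/(s-8)³ = 2/(s-8)³. Then L{10·t²·e^(8t)} = 10·2/(s-8)³ = 20/(s-8)³

Final answer: 20/(s-8)³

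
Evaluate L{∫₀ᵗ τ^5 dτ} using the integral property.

L{∫₀ᵗ f(τ)dτ} = F(s)/s with f(t) = t^5. F(s) = 120/s^6, so L{∫₀ᵗ τ^5 dτ} = (120/s^6)/s = 120/s^7. (Check: ∫₀ᵗ τ^5 dτ = t^6/6.)

Final answer: 120/s^7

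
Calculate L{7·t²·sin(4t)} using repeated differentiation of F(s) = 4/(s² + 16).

F(s) = 4/(s² + 16). F'(s) = -8s/(s² + 16)². F''(s) = -8(16 - 3s²)/(s² + 16)³ = (24s² - 128)/(s² + 16)³. So L{t²·sin(4t)} = (-1)² F''(s) = (24s² - 128)/(s² + 16)³. Then L{7·t²·sin(4t)} = 7·(24s² - 128)/(s² + 16)³ = (168s² - 896)/(s² + 16)³

Final answer: (168s² - 896)/(s² + 16)³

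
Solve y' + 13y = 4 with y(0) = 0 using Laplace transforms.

sY + 13Y = 4/s. Y = 4/(s(s+13)). Partial fractions: Y = 4/13/s - 4/13/(s+13)

Final answer: y(t) = 4/13(1 - e^(-13t))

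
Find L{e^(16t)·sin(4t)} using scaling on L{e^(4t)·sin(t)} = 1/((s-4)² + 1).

Scaling with a=4: L{e^(16t)·sin(4t)} = (1/4) · 1/((s/4-4)² + 1). Simplifying: 4/((s-16)² + 16)

Final answer: 4/((s-16)² + 16)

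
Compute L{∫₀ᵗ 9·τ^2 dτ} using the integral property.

L{∫₀ᵗ f(τ)dτ} = F(s)/s with f(t) = 9t^2. F(s) = 18/s^3, so L{∫₀ᵗ 9·τ^2 dτ} = (18/s^3)/s = 18/s^4. (Check: ∫₀ᵗ 9·τ^2 dτ = 9t^3/3.)

Final answer: 18/s^4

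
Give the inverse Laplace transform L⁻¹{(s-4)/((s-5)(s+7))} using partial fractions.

Using partial fractions, f(t) = (e^(5t) + 11e^(-7t))/12

Final answer: (e^(5t) + 11e^(-7t))/12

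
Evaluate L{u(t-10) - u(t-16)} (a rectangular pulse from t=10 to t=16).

L{u(t-a)} = e^(-as)/s. L{u(t-10) - u(t-16)} = (e^(-10s) - e^(-16s))/s

Final answer: (e^(-10s) - e^(-16s))/s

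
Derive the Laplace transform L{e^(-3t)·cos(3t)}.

L{e^(at)·cos(ωt)} = (s-a)/((s-a)² + ω²), so L{e^(-3t)·cos(3t)} = (s+3)/((s+3)² + 9)

Final answer: (s+3)/((s+3)² + 9)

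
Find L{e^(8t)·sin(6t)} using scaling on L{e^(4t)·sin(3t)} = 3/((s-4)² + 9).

Scaling with a=2: L{e^(8t)·sin(6t)} = (1/2) · 3/((s/2-4)² + 9). Simplifying: 6/((s-8)² + 36)

Final answer: 6/((s-8)² + 36)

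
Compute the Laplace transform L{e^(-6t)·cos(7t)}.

L{e^(at)·cos(ωt)} = (s-a)/((s-a)² + ω²), so L{e^(-6t)·cos(7t)} = (s+6)/((s+6)² + 49)

Final answer: (s+6)/((s+6)² + 49)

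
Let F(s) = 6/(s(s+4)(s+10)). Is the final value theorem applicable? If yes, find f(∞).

Poles of sF(s) = 6/((s+4)(s+10)) are at s = -4 and s = -10, both in the left half-plane. Theorem applies. f(∞) = lim_{s→0} sF(s) = 6/(4·10) = 3/20

Final answer: 3/20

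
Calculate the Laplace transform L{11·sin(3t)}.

L{sin(ωt)} = ω/(s² + ω²), so L{sin(3t)} = 3/(s² + 9). Then L{11·sin(3t)} = 11·3/(s² + 9) = 33/(s² + 9)

Final answer: 33/(s² + 9)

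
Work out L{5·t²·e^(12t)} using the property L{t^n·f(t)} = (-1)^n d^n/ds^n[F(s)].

L{e^(12t)} = 1/(s-12). d/ds[1/(s-12)] = -1/(s-12)². d²/ds²[1/(s-12)] = 2/(s-12)³. So L{t²·e^(12t)} = (-1)² · 2/(s-12)³ = 2/(s-12)³. Then L{5·t²·e^(12t)} = 5·2/(s-12)³ = 10/(s-12)³

Final answer: 10/(s-12)³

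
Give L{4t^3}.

L{t^n} = n!/s^(n+1). So L{4t^3} = 4·3!/s^4 = 24/s^4

Final answer: 24/s^4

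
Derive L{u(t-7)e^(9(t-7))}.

u(t-a)f(t-a) with f(t)=e^(9t). L{e^(9t)} = 1/(s-9). By time shift: e^(-7s)/(s-9)

Final answer: e^(-7s)/(s-9)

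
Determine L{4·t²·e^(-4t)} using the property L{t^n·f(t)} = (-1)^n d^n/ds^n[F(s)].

L{e^(-4t)} = 1/(s+4). d/ds[1/(s+4)] = -1/(s+4)². d²/ds²[1/(s+4)] = 2/(s+4)³. So L{t²·e^(-4t)} = (-1)² · 2/(s+4)³ = 2/(s+4)³. Then L{4·t²·e^(-4t)} = 4·2/(s+4)³ = 8/(s+4)³

Final answer: 8/(s+4)³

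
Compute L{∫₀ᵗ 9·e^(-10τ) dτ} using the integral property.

L{∫₀ᵗ f(τ)dτ} = F(s)/s with F(s) = 9/(s+10), so L{∫₀ᵗ 9·e^(-10τ) dτ} = 9/(s(s+10))

Final answer: 9/(s(s+10))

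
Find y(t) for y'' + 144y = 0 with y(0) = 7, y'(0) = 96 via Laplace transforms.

L{y''} + 144L{y} = 0. s²Y - 7s - 96 + 144Y = 0. Y(s² + 144) = 7s + 96. Y = (7s + 96)/(s² + 144). Inverting: y(t) = 7cos(12t) + 8sin(12t)

Final answer: y(t) = 7cos(12t) + 8sin(12t)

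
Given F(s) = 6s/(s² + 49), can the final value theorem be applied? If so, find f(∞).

The final value theorem requires all poles of sF(s) in the left half-plane. sF(s) = 6s²/(s² + 49) has poles at s = ±7i (imaginary axis). Theorem does NOT apply (oscillatory system).

Final answer: Not applicable (oscillatory)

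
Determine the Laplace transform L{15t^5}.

L{15t^5} = 15 · L{t^5} = 15 · 120/s^6 = 1800/s^6

Final answer: 1800/s^6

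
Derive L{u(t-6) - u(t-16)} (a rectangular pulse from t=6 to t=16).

L{u(t-a)} = e^(-as)/s. L{u(t-6) - u(t-16)} = (e^(-6s) - e^(-16s))/s

Final answer: (e^(-6s) - e^(-16s))/s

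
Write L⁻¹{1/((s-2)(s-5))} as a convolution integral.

1/((s-2)(s-5)) = (1/(s-2))·(1/(s-5)) = L{e^(2t)}·L{e^(5t)}. So f(t) = e^(2t)*e^(5t) = ∫₀ᵗ e^(2τ)·e^(5(t-τ)) dτ

Final answer: ∫₀ᵗ e^(2τ)·e^(5(t-τ)) dτ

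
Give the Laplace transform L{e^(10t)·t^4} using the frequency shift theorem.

L{e^(at)·t^n} = n!/(s-a)^(n+1), so L{e^(10t)·t^4} = 24/(s-10)^5

Final answer: 24/(s-10)^5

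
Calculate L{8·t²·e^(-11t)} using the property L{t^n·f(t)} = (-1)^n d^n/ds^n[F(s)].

L{e^(-11t)} = 1/(s+11). d/ds[1/(s+11)] = -1/(s+11)². d²/ds²[1/(s+11)] = 2/(s+11)³. So L{t²·e^(-11t)} = (-1)² · 2/(s+11)³ = 2/(s+11)³. Then L{8·t²·e^(-11t)} = 8·2/(s+11)³ = 16/(s+11)³

Final answer: 16/(s+11)³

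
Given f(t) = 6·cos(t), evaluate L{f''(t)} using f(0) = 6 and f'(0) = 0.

F(s) = 6s/(s² + 1). L{f''(t)} = s²F(s) - sf(0) - f'(0) = 6s³/(s² + 1) - 6s = (6s³ - 6s(s² + 1))/(s² + 1) = -6s/(s² + 1)

Final answer: -6s/(s² + 1)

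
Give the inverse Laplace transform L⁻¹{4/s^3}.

L⁻¹{n!/s^(n+1)} = t^n with n=2. So L⁻¹{2/s^3} = t^2, and L⁻¹{4/s^3} = (4/2)·t^2 = 2·t^2

Final answer: 2·t^2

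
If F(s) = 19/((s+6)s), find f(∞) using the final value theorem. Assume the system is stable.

f(∞) = lim_{s→0} sF(s) = lim_{s→0} 19/(s+6) = 19/6

Final answer: 19/6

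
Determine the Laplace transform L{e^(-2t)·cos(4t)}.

L{e^(at)·cos(ωt)} = (s-a)/((s-a)² + ω²), so L{e^(-2t)·cos(4t)} = (s+2)/((s+2)² + 16)

Final answer: (s+2)/((s+2)² + 16)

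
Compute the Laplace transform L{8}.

L{8} = 8 · L{1} = 8/s

Final answer: 8/s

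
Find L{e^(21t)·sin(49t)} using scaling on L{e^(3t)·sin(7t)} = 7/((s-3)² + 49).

Scaling with a=7: L{e^(21t)·sin(49t)} = (1/7) · 7/((s/7-3)² + 49). Simplifying: 49/((s-21)² + 2401)

Final answer: 49/((s-21)² + 2401)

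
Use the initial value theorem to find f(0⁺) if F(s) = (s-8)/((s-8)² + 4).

f(0⁺) = lim_{s→∞} sF(s) = lim_{s→∞} s(s-8)/((s-8)² + 4) = 1

Final answer: 1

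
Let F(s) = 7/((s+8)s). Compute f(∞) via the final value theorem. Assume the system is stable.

f(∞) = lim_{s→0} sF(s) = lim_{s→0} 7/(s+8) = 7/8

Final answer: 7/8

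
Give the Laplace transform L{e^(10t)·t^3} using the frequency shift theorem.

L{e^(at)·t^n} = n!/(s-a)^(n+1), so L{e^(10t)·t^3} = 6/(s-10)^4

Final answer: 6/(s-10)^4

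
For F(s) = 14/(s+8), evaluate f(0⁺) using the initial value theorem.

f(0⁺) = lim_{s→∞} s·14/(s+8) = lim_{s→∞} 14s/(s+8) = 14

Final answer: 14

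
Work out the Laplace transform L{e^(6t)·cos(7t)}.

L{e^(at)·cos(ωt)} = (s-a)/((s-a)² + ω²), so L{e^(6t)·cos(7t)} = (s-6)/((s-6)² + 49)

Final answer: (s-6)/((s-6)² + 49)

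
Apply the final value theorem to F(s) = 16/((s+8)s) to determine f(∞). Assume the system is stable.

f(∞) = lim_{s→0} sF(s) = lim_{s→0} 16/(s+8) = 2

Final answer: 2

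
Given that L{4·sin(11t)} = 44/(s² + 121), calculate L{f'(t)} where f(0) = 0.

L{f'(t)} = s·F(s) - f(0) = s·44/(s² + 121) - 0 = 44s/(s² + 121)

Final answer: 44s/(s² + 121)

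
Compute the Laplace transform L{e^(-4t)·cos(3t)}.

L{e^(at)·cos(ωt)} = (s-a)/((s-a)² + ω²), so L{e^(-4t)·cos(3t)} = (s+4)/((s+4)² + 9)

Final answer: (s+4)/((s+4)² + 9)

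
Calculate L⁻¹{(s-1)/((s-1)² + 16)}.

Using frequency shift: L⁻¹{(s-a)/((s-a)² + b²)} = e^(at)cos(bt). Here a=1, b=4

Final answer: e^t·cos(4t)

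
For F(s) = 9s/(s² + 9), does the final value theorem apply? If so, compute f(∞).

The final value theorem requires all poles of sF(s) in the left half-plane. sF(s) = 9s²/(s² + 9) has poles at s = ±3i (imaginary axis). Theorem does NOT apply (oscillatory system).

Final answer: Not applicable (oscillatory)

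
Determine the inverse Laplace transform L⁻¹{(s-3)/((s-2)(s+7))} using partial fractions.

Using partial fractions, f(t) = (-e^(2t) + 10e^(-7t))/9

Final answer: (-e^(2t) + 10e^(-7t))/9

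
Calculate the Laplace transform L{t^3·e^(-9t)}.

L{t^n·e^(at)} = n!/(s-a)^(n+1), so L{t^3·e^(-9t)} = 6/(s+9)^4

Final answer: 6/(s+9)^4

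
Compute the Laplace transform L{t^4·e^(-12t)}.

L{t^n·e^(at)} = n!/(s-a)^(n+1), so L{t^4·e^(-12t)} = 24/(s+12)^5

Final answer: 24/(s+12)^5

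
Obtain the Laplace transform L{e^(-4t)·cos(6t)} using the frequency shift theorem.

Frequency shift: L{e^(at)f(t)} = F(s-a). L{e^(-4t)·cos(6t)} = (s+4)/((s+4)² + 36)

Final answer: (s+4)/((s+4)² + 36)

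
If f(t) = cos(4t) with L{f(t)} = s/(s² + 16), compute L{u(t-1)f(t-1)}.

Time shift theorem: L{u(t-a)f(t-a)} = e^(-as)F(s). Here a=1, F(s) = s/(s² + 16), so L{u(t-1)f(t-1)} = e^(-s)·s/(s² + 16)

Final answer: e^(-s)·s/(s² + 16)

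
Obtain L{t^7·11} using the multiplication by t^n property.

L{11} = 11/s. d^1/ds^1[1/s] = -1/s². d^2/ds^2[1/s] = 2/s^3. d^3/ds^3[1/s] = -6/s^4. d^4/ds^4[1/s] = 24/s^5. d^5/ds^5[1/s] = -120/s^6. d^6/ds^6[1/s] = 720/s^7. d^7/ds^7[1/s] = -5040/s^8. So L{t^7} = (-1)^{7}·-5040/s^8 = 5040/s^8. Then L{t^7·11} = 11·5040/s^8 = 55440/s^8

Final answer: 55440/s^8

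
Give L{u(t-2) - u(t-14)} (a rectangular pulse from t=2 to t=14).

L{u(t-a)} = e^(-as)/s. L{u(t-2) - u(t-14)} = (e^(-2s) - e^(-14s))/s

Final answer: (e^(-2s) - e^(-14s))/s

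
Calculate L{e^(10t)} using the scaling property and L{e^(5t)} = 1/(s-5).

Using L{f(at)} = (1/a)F(s/a) with a=2 and f(t) = e^(5t): L{e^(10t)} = (1/2) · 1/((s/2)-5) = (1/2) · 2/(s-10) = 1/(s-10)

Final answer: 1/(s-10)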